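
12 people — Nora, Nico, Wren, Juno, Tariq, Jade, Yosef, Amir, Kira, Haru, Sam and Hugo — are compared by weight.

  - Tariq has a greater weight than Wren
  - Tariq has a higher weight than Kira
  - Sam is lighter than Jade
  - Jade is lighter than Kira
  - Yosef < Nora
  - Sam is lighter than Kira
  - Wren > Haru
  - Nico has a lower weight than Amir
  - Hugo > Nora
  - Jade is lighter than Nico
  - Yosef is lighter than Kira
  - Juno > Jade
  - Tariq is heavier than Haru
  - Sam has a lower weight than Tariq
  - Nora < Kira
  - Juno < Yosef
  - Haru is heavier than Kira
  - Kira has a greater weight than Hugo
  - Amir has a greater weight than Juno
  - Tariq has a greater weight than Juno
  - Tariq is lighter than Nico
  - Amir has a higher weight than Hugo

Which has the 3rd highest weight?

Tariq

The consecutive relations fix a unique order: Sam < Jade < Juno < Yosef < Nora < Hugo < Kira < Haru < Wren < Tariq < Nico < Amir.
Counting 3 from the largest end gives Tariq.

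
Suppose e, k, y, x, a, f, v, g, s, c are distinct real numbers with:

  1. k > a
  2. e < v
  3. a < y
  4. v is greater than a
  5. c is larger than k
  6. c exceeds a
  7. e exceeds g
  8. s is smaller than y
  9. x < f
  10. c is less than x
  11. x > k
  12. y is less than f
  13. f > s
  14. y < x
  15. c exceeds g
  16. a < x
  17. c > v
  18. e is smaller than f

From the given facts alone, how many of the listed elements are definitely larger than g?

From g the given relations immediately reach e, c.
From those, v, x, f — 5 in total.
No other element is forced above g by the given relations, so the count is 5.

5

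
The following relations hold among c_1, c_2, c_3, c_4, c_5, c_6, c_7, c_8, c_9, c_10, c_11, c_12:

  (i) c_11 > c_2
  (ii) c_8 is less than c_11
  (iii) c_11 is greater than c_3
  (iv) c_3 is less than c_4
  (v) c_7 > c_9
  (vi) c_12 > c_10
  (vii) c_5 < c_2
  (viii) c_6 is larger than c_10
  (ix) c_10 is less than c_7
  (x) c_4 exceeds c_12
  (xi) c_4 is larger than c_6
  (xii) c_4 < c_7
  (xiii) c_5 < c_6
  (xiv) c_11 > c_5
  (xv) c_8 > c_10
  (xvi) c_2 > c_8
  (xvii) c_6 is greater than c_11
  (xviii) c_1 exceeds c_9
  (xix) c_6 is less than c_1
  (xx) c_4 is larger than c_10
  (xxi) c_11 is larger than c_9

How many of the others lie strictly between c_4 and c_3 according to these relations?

The relations place c_3 below c_4. An element lies strictly between them when it is forced above c_3 and also forced below c_4.
Above c_3: {c_11, c_6, c_7, c_1}. Below c_4: {c_10, c_9, c_8, c_5, c_2, c_11, c_12, c_6}.
Intersection: {c_11, c_6} — 2.

2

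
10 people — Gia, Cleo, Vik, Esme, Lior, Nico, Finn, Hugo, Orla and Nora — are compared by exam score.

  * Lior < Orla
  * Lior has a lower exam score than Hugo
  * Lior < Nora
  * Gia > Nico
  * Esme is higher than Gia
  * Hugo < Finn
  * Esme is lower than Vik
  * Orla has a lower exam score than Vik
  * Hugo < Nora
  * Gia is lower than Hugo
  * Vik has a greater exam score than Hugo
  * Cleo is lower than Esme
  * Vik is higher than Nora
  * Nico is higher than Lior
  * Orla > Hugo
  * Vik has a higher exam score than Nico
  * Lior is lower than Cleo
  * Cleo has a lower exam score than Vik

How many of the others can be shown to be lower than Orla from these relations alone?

4

The elements the relations force below Orla are Lior, Nico, Gia, Hugo — no chain reaches any other.
That is 4.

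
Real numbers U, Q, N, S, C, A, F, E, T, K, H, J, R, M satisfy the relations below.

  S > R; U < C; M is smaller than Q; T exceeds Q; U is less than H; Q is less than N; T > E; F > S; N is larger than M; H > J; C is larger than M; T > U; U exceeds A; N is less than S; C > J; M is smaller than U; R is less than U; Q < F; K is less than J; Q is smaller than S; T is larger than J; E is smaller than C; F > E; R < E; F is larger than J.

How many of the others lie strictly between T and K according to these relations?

The relations place K below T. An element lies strictly between them when it is forced above K and also forced below T.
Above K: {J, C, F, H}. Below T: {M, Q, R, J, E, A, U}.
Intersection: {J} — 1.

1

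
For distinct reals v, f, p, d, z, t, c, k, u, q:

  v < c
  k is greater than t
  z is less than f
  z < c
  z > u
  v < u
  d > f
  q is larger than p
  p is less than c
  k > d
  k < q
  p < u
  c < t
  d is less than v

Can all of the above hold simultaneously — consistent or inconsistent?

We have v < u stated directly, yet also u < z < f < d < v by chaining the others — so u < v. Contradiction.

inconsistent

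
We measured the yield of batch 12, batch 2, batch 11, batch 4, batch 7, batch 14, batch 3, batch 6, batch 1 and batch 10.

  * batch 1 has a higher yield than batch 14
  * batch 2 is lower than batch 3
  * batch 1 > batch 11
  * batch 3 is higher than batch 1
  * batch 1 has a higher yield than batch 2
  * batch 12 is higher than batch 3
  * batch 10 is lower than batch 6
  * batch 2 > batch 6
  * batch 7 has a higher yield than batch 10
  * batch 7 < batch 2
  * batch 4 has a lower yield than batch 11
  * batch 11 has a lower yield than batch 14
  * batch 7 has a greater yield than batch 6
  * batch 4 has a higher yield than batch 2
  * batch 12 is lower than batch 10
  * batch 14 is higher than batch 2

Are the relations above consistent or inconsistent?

inconsistent

Chaining the given relations yields batch 10 < batch 6 < batch 7 < batch 2 < batch 4 < batch 11 < batch 14 < batch 1 < batch 3 < batch 12, so batch 10 < batch 12. But one relation states batch 12 < batch 10. These cannot both hold.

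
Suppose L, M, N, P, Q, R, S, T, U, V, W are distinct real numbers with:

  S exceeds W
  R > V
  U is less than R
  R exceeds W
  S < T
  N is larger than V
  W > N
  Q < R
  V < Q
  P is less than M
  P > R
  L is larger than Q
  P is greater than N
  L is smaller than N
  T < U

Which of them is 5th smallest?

Piecing the relations together gives one ordering: V < Q < L < N < W < S < T < U < R < P < M.
Counting 5 from the smallest end gives W.

W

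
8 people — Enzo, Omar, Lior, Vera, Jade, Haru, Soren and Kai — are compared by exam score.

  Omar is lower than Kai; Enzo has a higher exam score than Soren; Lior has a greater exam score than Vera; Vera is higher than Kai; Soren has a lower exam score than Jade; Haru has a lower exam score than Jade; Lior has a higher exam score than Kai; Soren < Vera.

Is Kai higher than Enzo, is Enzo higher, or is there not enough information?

undetermined

Following every chain through Kai: above Kai we get Vera, Lior; below Kai we get Omar.
Enzo is not reached, and no chain runs the other way from Enzo to Kai.
So the given relations leave the order of Kai and Enzo undetermined.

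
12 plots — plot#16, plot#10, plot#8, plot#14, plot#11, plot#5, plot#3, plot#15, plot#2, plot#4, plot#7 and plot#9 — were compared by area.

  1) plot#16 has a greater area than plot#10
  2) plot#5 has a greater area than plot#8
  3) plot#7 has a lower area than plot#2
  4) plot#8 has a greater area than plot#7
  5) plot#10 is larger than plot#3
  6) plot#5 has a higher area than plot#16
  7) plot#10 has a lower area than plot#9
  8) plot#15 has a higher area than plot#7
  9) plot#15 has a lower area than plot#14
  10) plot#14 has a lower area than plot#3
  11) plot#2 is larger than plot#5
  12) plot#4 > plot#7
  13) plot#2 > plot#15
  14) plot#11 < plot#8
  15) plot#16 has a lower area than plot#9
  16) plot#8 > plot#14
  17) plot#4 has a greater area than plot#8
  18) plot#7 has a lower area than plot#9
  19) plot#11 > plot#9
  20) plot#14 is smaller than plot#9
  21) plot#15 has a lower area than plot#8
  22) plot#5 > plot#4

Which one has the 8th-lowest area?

Piecing the relations together gives one ordering: plot#7 < plot#15 < plot#14 < plot#3 < plot#10 < plot#16 < plot#9 < plot#11 < plot#8 < plot#4 < plot#5 < plot#2.
Counting 8 from the smallest end gives plot#11.

plot#11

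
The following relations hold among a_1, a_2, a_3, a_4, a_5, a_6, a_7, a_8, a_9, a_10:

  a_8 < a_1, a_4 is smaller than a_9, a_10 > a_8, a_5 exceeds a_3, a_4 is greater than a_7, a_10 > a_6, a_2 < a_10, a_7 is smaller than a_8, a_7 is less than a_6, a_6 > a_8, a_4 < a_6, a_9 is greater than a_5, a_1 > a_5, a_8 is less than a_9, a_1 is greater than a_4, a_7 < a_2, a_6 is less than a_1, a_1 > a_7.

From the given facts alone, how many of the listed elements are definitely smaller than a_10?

The elements the relations force below a_10 are a_7, a_8, a_4, a_6, a_2 — no chain reaches any other.
That is 5.

5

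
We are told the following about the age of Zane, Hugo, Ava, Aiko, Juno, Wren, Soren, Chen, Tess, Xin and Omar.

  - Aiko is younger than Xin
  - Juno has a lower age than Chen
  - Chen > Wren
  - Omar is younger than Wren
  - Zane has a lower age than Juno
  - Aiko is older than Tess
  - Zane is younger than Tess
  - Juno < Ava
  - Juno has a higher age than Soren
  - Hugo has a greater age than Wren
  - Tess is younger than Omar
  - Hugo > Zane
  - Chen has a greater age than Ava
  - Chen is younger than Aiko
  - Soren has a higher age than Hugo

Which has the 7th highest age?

Hugo

Piecing the relations together gives one ordering: Zane < Tess < Omar < Wren < Hugo < Soren < Juno < Ava < Chen < Aiko < Xin.
Counting 7 from the largest end gives Hugo.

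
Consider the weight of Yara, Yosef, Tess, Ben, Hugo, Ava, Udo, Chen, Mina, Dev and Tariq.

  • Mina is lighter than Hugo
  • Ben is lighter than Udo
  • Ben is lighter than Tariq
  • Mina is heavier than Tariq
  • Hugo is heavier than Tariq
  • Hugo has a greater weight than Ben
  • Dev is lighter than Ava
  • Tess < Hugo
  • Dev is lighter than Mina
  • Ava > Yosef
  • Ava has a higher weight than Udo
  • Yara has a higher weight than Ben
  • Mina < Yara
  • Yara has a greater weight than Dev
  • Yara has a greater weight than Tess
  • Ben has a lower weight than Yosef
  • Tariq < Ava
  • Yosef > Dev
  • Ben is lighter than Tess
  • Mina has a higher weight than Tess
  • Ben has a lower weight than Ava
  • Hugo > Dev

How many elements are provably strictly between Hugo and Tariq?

Chaining upward from Tariq reaches: Mina, Ava, Yara.
Chaining downward from Hugo reaches: Ben, Tess, Dev, Mina.
Strictly between Tariq and Hugo are those in both lists: Mina — 1 element.

1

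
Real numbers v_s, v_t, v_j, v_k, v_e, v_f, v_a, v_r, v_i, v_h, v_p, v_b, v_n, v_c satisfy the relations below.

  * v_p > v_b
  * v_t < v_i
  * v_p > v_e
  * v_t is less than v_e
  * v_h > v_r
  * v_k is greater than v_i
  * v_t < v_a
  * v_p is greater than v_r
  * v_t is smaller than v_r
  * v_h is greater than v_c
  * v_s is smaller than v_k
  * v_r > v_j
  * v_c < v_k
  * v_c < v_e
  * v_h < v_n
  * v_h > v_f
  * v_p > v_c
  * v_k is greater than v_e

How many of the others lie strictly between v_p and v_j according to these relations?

The relations place v_j below v_p. An element lies strictly between them when it is forced above v_j and also forced below v_p.
Above v_j: {v_r, v_h, v_n}. Below v_p: {v_t, v_c, v_e, v_r, v_b}.
Intersection: {v_r} — 1.

1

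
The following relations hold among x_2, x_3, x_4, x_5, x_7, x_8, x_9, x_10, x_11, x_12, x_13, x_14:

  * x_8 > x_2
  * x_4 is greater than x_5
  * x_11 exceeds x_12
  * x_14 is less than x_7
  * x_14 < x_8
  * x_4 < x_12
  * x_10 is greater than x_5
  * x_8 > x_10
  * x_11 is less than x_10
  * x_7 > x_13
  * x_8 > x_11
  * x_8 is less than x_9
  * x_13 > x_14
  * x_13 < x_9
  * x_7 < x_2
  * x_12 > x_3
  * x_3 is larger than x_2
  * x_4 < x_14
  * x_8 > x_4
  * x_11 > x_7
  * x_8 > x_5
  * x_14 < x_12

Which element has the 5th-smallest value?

The consecutive relations fix a unique order: x_5 < x_4 < x_14 < x_13 < x_7 < x_2 < x_3 < x_12 < x_11 < x_10 < x_8 < x_9.
Counting 5 from the smallest end gives x_7.

x_7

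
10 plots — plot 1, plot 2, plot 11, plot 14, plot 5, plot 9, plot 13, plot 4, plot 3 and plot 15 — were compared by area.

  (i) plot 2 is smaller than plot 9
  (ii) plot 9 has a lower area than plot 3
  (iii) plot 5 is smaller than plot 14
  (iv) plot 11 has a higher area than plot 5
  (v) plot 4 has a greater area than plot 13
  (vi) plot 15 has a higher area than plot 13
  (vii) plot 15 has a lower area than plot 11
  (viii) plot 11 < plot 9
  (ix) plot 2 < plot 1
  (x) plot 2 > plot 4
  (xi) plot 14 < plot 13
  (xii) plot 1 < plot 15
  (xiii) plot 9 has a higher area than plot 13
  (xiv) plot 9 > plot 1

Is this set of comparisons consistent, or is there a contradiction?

The single ordering plot 5 < plot 14 < plot 13 < plot 4 < plot 2 < plot 1 < plot 15 < plot 11 < plot 9 < plot 3 satisfies every listed relation, so no contradiction arises.

consistent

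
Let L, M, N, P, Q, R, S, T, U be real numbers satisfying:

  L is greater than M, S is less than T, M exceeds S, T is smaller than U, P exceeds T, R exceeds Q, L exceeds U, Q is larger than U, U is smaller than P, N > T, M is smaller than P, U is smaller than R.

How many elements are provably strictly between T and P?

1

Chaining upward from T reaches: U, Q, N, R, L.
Chaining downward from P reaches: S, M, U.
Strictly between T and P are those in both lists: U — 1 element.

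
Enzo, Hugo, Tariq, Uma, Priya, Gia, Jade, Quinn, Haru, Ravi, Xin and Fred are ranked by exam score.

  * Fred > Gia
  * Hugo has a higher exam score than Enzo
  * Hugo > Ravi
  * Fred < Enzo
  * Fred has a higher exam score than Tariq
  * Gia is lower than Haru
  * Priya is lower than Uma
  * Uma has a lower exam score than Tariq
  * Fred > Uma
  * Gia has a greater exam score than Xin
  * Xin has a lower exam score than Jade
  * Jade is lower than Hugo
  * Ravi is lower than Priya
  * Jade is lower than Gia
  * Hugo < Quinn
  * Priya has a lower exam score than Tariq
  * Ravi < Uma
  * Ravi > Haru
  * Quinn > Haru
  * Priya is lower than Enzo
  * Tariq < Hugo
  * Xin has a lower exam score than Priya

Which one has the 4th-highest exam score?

Chaining the given pairs: Xin < Jade < Gia < Haru < Ravi < Priya < Uma < Tariq < Fred < Enzo < Hugo < Quinn.
Counting 4 from the largest end gives Fred.

Fred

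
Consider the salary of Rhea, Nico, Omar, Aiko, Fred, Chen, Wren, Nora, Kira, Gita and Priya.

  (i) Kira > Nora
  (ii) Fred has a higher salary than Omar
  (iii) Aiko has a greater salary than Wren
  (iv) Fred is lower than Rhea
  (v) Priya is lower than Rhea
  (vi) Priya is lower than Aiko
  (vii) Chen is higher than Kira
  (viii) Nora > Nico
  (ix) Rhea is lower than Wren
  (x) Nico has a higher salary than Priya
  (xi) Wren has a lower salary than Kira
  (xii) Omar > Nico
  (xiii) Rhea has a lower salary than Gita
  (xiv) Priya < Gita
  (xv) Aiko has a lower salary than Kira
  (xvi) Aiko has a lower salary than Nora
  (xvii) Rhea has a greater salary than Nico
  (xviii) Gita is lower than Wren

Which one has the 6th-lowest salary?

Gita

Chaining the given pairs: Priya < Nico < Omar < Fred < Rhea < Gita < Wren < Aiko < Nora < Kira < Chen.
Counting 6 from the smallest end gives Gita.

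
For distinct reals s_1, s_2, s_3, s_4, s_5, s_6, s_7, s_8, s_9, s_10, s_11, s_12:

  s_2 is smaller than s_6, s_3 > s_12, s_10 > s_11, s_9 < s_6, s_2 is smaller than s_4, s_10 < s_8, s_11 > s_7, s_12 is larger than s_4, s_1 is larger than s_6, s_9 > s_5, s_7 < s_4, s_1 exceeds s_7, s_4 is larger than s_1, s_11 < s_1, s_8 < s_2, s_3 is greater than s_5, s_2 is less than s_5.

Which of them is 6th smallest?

Chaining the given pairs: s_7 < s_11 < s_10 < s_8 < s_2 < s_5 < s_9 < s_6 < s_1 < s_4 < s_12 < s_3.
The 6th smallest is s_5.

s_5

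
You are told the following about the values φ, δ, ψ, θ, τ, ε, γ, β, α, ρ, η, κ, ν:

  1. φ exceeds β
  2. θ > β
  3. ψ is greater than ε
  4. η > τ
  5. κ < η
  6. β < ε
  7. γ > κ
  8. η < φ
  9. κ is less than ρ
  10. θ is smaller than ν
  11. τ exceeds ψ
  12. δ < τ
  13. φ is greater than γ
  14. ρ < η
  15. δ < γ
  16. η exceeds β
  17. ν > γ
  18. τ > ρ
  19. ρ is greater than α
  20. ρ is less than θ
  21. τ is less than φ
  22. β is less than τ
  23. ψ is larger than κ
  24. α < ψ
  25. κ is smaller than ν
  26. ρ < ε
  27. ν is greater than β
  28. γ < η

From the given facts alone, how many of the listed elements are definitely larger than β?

Directly above β: ε, θ, ν, τ, η, φ.
One step further: ψ (7 so far).
Nothing else is reachable above β; 7 in all.

7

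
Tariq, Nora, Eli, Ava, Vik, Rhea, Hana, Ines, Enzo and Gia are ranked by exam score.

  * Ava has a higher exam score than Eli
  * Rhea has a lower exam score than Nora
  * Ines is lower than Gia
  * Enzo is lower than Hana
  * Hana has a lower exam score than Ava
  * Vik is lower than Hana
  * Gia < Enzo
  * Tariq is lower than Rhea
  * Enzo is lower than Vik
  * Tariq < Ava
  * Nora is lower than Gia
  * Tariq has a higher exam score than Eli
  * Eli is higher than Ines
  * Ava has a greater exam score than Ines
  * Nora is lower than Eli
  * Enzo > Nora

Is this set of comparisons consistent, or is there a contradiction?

Chaining the given relations yields Eli < Tariq < Rhea < Nora, so Eli < Nora. But one relation states Nora < Eli. These cannot both hold.

inconsistent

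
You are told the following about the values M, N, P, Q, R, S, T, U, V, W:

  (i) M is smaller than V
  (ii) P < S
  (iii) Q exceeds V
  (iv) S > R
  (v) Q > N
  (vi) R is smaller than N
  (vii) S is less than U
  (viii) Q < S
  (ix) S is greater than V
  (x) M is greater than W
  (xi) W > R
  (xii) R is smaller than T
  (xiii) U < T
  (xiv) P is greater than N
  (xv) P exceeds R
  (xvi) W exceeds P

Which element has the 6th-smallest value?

Chaining the given pairs: R < N < P < W < M < V < Q < S < U < T.
Counting 6 from the smallest end gives V.

V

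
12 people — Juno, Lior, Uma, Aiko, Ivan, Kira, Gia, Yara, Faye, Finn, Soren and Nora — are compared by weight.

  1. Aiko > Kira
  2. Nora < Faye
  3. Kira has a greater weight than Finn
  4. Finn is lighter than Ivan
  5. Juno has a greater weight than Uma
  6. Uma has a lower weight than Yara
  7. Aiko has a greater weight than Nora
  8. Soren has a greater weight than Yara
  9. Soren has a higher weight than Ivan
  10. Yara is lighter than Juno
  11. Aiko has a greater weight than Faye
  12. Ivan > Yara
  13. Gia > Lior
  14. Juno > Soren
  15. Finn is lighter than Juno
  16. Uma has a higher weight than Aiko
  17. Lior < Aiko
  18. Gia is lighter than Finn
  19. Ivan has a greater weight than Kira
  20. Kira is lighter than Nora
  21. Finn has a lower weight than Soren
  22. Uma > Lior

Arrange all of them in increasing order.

Nothing is placed below Lior, so it is least; from there Lior < Gia; Gia < Finn; Finn < Kira; Kira < Nora; Nora < Faye; Faye < Aiko; Aiko < Uma; Uma < Yara; Yara < Ivan; Ivan < Soren; Soren < Juno, each given directly.

Lior < Gia < Finn < Kira < Nora < Faye < Aiko < Uma < Yara < Ivan < Soren < Juno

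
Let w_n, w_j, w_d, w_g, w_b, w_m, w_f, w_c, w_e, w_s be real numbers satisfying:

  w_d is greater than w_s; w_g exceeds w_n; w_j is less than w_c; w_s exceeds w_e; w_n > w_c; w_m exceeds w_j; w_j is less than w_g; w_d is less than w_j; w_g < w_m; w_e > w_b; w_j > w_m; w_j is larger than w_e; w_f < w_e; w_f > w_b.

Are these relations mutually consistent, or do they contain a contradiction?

inconsistent

We have w_m < w_j stated directly, yet also w_j < w_c < w_n < w_g < w_m by chaining the others — so w_j < w_m. Contradiction.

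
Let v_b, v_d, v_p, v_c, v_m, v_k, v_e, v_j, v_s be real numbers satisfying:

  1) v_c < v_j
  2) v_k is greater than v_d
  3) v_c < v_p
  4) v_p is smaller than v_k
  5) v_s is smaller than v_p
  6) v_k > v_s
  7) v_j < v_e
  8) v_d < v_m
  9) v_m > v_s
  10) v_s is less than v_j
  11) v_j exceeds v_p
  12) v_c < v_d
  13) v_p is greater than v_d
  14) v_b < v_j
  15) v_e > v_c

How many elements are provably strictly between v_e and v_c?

3

The relations place v_c below v_e. An element lies strictly between them when it is forced above v_c and also forced below v_e.
Above v_c: {v_d, v_p, v_k, v_j, v_m}. Below v_e: {v_d, v_s, v_b, v_p, v_j}.
Intersection: {v_d, v_p, v_j} — 3.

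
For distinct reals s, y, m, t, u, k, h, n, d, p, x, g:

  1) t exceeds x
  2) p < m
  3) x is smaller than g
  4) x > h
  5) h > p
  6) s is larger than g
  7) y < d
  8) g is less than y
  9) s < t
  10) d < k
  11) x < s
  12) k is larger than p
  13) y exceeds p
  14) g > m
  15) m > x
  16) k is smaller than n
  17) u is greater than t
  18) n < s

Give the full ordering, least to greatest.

p < h < x < m < g < y < d < k < n < s < t < u

Nothing is placed below p, so it is least; from there p < h; h < x; x < m; m < g; g < y; y < d; d < k; k < n; n < s; s < t; t < u, each given directly.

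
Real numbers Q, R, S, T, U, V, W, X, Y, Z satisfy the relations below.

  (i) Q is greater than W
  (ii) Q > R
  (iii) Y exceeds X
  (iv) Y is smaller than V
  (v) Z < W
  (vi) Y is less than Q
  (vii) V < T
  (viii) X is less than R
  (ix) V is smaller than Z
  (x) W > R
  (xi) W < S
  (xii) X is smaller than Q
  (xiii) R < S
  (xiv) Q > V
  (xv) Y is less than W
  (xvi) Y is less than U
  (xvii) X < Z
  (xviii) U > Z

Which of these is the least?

R is not least since X < R; Y is not least since X < Y; V is not least since Y < V; T is not least since V < T; Z is not least since X < Z; W is not least since Z < W; Q is not least since X < Q; S is not least since W < S; U is not least since Y < U.
Only X has nothing below it, so X is the least.

X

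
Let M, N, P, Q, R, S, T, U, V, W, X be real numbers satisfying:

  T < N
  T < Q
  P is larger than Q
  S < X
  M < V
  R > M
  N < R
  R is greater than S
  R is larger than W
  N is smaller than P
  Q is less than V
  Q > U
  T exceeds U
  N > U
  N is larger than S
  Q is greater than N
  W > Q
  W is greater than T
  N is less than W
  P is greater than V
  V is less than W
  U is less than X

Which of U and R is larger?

R

U < T and T < N give U < N.
With N < Q: U < T < N < Q.
Then Q < V extends the chain to V.
Then V < W extends the chain to W.
With W < R: U < T < N < Q < V < W < R.
So U < R; R is the larger of the two.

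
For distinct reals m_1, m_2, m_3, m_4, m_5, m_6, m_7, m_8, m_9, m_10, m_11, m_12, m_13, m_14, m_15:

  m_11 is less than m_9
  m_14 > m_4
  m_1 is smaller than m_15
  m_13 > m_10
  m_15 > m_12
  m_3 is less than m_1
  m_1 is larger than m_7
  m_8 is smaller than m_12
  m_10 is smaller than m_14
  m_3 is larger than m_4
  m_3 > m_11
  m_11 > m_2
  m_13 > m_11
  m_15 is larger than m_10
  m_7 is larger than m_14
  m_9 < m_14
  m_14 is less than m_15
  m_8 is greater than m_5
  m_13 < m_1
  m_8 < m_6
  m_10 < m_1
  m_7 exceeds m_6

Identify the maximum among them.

m_15

m_2 is not greatest since m_2 < m_11; m_11 is not greatest since m_11 < m_9; m_5 is not greatest since m_5 < m_8; m_9 is not greatest since m_9 < m_14; m_8 is not greatest since m_8 < m_12; m_4 is not greatest since m_4 < m_14; m_10 is not greatest since m_10 < m_13; m_12 is not greatest since m_12 < m_15; m_3 is not greatest since m_3 < m_1; m_14 is not greatest since m_14 < m_15; m_6 is not greatest since m_6 < m_7; m_7 is not greatest since m_7 < m_1; m_13 is not greatest since m_13 < m_1; m_1 is not greatest since m_1 < m_15.
Only m_15 has nothing above it, so m_15 is the maximum.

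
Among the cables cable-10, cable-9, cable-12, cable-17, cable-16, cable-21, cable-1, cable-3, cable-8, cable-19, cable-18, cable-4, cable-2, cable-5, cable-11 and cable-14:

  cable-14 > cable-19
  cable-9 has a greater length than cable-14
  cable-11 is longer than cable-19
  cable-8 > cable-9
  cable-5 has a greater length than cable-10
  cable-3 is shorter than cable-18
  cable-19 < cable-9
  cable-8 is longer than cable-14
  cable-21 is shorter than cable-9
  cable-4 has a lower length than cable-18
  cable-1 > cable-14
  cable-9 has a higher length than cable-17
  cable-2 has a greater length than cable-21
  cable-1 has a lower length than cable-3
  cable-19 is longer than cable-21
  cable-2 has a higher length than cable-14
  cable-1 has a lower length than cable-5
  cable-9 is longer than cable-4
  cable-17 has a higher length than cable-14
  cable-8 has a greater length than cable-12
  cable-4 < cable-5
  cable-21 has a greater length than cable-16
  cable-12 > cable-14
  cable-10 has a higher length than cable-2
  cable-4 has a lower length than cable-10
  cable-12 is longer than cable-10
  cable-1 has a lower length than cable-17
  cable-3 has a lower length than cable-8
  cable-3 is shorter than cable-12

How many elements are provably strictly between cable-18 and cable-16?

5

The relations place cable-16 below cable-18. An element lies strictly between them when it is forced above cable-16 and also forced below cable-18.
Above cable-16: {cable-21, cable-19, cable-14, cable-11, cable-1, cable-3, cable-17, cable-9, cable-2, cable-10, cable-12, cable-8, cable-5}. Below cable-18: {cable-21, cable-19, cable-14, cable-1, cable-3, cable-4}.
Intersection: {cable-21, cable-19, cable-14, cable-1, cable-3} — 5.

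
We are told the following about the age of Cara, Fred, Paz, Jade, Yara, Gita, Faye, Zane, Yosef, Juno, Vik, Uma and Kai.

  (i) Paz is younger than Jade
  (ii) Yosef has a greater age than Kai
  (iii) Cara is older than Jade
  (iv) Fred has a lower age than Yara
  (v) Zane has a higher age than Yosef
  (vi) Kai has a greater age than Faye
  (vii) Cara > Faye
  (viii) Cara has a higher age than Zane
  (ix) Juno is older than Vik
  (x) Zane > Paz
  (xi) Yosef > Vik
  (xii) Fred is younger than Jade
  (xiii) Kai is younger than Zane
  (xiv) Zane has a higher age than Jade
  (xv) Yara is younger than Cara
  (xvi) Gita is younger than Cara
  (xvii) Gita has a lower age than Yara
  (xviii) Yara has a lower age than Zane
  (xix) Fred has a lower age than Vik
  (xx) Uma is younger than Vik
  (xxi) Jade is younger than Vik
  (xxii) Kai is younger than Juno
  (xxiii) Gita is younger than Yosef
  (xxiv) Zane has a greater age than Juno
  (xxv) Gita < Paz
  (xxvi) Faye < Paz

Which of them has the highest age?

Fred is not greatest since Fred < Yara; Gita is not greatest since Gita < Yosef; Uma is not greatest since Uma < Vik; Faye is not greatest since Faye < Paz; Paz is not greatest since Paz < Jade; Yara is not greatest since Yara < Cara; Jade is not greatest since Jade < Cara; Vik is not greatest since Vik < Juno; Kai is not greatest since Kai < Yosef; Yosef is not greatest since Yosef < Zane; Juno is not greatest since Juno < Zane; Zane is not greatest since Zane < Cara.
Only Cara has nothing above it, so Cara is the highest age.

Cara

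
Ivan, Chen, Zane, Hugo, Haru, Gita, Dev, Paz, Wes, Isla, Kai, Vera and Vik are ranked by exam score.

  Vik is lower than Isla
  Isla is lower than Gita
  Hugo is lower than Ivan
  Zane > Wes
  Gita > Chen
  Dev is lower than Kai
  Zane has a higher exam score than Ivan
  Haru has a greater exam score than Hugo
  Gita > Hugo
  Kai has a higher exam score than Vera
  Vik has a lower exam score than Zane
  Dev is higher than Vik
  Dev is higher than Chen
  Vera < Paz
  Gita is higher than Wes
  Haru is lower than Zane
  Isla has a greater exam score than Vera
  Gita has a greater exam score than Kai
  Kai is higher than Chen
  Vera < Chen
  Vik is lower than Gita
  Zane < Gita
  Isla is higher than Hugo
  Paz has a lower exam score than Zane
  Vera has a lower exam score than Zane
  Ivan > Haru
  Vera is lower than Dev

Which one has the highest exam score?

Hugo is not greatest since Hugo < Ivan; Vera is not greatest since Vera < Dev; Wes is not greatest since Wes < Zane; Haru is not greatest since Haru < Ivan; Paz is not greatest since Paz < Zane; Ivan is not greatest since Ivan < Zane; Vik is not greatest since Vik < Gita; Isla is not greatest since Isla < Gita; Chen is not greatest since Chen < Dev; Dev is not greatest since Dev < Kai; Kai is not greatest since Kai < Gita; Zane is not greatest since Zane < Gita.
Only Gita has nothing above it, so Gita is the highest exam score.

Gita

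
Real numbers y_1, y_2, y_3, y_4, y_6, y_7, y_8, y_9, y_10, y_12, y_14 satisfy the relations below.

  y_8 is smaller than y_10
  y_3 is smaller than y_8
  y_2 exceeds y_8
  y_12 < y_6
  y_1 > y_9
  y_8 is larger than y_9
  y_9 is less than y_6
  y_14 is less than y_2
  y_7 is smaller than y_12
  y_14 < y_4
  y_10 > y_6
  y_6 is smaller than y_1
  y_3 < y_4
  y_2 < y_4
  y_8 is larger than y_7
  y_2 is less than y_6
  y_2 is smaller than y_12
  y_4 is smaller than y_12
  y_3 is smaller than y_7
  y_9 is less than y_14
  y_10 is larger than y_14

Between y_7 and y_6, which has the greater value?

The relevant relations are y_7 < y_8; y_8 < y_2; y_2 < y_4; y_4 < y_12; y_12 < y_6.
Together: y_7 < y_8 < y_2 < y_4 < y_12 < y_6.
So y_7 < y_6; y_6 is the larger of the two.

y_6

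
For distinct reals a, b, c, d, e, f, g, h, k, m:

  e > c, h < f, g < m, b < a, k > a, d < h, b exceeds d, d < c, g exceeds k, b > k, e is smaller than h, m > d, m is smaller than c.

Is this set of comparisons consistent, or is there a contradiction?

We have k < b stated directly, yet also b < a < k by chaining the others — so b < k. Contradiction.

inconsistent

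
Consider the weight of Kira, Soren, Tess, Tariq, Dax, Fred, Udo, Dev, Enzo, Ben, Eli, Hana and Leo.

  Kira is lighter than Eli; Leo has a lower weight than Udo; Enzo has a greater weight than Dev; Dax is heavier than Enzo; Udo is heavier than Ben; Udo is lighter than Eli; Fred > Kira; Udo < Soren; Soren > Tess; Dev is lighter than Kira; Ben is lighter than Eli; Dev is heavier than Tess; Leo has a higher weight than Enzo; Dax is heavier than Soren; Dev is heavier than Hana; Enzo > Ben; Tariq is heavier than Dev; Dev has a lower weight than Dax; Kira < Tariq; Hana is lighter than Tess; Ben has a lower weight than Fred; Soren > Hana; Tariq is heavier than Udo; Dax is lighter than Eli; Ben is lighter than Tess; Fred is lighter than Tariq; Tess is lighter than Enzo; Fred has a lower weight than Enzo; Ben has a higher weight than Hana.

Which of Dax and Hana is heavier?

Dax

Hana < Ben and Ben < Tess give Hana < Tess.
With Tess < Dev: Hana < Ben < Tess < Dev.
Then Dev < Kira extends the chain to Kira.
With Kira < Fred: Hana < Ben < Tess < Dev < Kira < Fred.
With Fred < Enzo: Hana < Ben < Tess < Dev < Kira < Fred < Enzo.
Then Enzo < Leo extends the chain to Leo.
With Leo < Udo: Hana < Ben < Tess < Dev < Kira < Fred < Enzo < Leo < Udo.
Then Udo < Soren extends the chain to Soren.
Then Soren < Dax extends the chain to Dax.
So Hana < Dax; Dax is the heavier of the two.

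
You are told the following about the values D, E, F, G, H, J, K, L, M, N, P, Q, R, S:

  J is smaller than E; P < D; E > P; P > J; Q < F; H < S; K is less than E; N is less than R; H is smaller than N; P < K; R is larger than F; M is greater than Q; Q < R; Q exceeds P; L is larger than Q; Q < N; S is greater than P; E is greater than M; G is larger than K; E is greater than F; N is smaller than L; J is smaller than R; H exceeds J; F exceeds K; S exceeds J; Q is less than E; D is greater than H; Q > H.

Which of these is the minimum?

Chaining upward from J: directly above it, P, H, S, R, E; then K, Q, N, D; then M, L, F, G.
That covers every other element, and nothing is given below J, so J is the minimum.

J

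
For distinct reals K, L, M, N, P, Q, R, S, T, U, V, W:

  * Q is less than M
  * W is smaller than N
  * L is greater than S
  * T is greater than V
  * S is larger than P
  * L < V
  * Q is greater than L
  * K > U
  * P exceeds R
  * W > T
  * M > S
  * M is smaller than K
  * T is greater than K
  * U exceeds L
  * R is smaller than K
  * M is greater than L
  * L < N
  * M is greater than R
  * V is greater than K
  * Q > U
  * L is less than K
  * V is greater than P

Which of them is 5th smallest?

U

Piecing the relations together gives one ordering: R < P < S < L < U < Q < M < K < V < T < W < N.
The 5th smallest is U.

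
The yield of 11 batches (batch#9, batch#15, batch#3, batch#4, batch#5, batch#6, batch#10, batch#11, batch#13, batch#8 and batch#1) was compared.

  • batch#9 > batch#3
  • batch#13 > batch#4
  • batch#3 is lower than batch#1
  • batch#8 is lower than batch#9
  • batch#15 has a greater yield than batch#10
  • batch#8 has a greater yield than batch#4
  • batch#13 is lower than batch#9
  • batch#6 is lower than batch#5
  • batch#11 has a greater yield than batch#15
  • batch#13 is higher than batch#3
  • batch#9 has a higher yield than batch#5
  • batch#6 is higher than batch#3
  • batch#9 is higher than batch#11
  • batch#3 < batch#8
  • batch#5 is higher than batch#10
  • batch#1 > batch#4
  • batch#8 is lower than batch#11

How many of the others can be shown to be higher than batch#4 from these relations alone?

From batch#4 the given relations immediately reach batch#13, batch#8, batch#1.
From those, batch#11, batch#9 — 5 in total.
No other element is forced above batch#4 by the given relations, so the count is 5.

5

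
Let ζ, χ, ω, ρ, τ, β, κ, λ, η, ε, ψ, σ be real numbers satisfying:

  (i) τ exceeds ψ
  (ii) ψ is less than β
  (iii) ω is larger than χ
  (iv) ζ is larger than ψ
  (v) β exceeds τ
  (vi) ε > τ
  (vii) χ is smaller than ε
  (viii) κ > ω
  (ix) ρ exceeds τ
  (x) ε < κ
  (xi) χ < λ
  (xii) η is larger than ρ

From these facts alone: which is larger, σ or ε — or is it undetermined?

undetermined

Following every chain through σ: nothing is chained to σ.
ε is not reached, and no chain runs the other way from ε to σ.
So the given relations leave the order of σ and ε undetermined.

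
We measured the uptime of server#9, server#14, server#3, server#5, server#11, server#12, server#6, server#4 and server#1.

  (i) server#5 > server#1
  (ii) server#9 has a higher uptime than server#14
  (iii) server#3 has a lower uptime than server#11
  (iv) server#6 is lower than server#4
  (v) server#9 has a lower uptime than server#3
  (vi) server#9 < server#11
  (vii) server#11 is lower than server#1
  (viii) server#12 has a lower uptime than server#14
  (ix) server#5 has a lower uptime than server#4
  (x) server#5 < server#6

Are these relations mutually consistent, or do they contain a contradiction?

consistent

Every relation is compatible with server#12 < server#14 < server#9 < server#3 < server#11 < server#1 < server#5 < server#6 < server#4; the set is consistent.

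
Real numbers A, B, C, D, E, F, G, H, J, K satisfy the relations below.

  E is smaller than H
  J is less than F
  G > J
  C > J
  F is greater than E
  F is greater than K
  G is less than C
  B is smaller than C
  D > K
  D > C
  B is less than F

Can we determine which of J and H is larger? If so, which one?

undetermined

Following every chain through J: above J we get G, C, F, D.
H is not reached, and no chain runs the other way from H to J.
So the given relations leave the order of J and H undetermined.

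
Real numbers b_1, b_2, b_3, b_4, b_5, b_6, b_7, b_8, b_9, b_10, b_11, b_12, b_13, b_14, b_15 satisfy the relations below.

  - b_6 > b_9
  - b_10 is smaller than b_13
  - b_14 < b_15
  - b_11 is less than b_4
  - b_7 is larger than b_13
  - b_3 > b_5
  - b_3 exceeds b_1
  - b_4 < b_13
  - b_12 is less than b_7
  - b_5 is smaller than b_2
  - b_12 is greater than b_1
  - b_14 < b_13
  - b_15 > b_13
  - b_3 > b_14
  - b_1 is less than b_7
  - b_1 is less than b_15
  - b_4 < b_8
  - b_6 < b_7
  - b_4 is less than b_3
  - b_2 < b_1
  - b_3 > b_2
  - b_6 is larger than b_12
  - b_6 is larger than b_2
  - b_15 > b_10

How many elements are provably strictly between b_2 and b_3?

1

Chaining upward from b_2 reaches: b_1, b_12, b_6, b_15, b_7.
Chaining downward from b_3 reaches: b_11, b_5, b_4, b_14, b_1.
Strictly between b_2 and b_3 are those in both lists: b_1 — 1 element.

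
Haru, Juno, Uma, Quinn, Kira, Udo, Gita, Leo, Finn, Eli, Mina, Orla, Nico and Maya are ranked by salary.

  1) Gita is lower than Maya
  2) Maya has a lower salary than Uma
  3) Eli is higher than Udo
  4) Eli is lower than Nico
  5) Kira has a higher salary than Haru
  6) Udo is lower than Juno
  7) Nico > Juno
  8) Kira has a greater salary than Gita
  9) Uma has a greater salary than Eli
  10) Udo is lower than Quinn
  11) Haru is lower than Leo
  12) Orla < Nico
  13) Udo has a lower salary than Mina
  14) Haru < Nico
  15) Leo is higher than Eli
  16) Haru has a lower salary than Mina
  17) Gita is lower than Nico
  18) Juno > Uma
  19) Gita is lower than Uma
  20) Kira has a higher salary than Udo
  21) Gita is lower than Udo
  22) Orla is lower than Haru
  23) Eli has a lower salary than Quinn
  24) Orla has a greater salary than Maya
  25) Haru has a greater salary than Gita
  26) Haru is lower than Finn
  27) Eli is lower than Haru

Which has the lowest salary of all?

Gita

Chaining upward from Gita: directly above it, Udo, Maya, Uma, Haru, Kira, Nico; then Eli, Orla, Mina, Leo, Finn, Juno, Quinn.
That covers every other element, and nothing is given below Gita, so Gita is the lowest salary.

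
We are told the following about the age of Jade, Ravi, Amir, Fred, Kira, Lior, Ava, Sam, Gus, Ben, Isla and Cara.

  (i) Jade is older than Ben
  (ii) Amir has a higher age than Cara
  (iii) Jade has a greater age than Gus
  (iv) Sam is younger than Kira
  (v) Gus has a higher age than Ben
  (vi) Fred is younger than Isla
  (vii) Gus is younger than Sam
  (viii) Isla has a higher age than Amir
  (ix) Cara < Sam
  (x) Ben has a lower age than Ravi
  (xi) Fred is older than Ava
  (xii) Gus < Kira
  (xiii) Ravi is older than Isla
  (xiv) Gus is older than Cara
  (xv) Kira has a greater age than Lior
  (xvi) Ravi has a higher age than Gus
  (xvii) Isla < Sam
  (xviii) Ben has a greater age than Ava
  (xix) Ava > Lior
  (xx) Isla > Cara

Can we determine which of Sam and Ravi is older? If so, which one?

undetermined

Following every chain through Sam: above Sam we get Kira; below Sam we get Lior, Ava, Cara, Ben, Gus, Amir, Fred, Isla.
Ravi is not reached, and no chain runs the other way from Ravi to Sam.
So the given relations leave the order of Sam and Ravi undetermined.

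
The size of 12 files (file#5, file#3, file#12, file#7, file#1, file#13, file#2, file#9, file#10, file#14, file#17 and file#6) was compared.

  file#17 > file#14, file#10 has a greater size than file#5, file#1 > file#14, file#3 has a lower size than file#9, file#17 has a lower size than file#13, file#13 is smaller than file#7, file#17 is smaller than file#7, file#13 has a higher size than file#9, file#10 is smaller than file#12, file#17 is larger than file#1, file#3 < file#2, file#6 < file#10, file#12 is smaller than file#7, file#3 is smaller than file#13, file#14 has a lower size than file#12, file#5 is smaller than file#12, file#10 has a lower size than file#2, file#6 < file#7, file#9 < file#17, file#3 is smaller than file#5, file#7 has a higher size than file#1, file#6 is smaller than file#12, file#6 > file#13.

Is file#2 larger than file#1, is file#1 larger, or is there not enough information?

file#1 < file#17 < file#13 < file#6 < file#10 < file#2, by transitivity through file#17, file#13, file#6, file#10.
So file#2 is larger.

file#2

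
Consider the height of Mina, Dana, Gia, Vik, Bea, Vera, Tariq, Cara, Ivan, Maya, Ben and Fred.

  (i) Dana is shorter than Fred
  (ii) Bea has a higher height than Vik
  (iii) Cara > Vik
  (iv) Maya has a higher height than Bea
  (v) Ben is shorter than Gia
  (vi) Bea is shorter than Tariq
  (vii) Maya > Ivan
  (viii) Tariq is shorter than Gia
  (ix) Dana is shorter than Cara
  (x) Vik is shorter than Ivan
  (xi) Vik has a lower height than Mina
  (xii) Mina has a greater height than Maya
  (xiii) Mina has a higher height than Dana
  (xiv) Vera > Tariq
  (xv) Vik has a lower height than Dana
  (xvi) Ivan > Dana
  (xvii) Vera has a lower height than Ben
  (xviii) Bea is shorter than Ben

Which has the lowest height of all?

Dana is not least since Vik < Dana; Bea is not least since Vik < Bea; Fred is not least since Dana < Fred; Ivan is not least since Vik < Ivan; Tariq is not least since Bea < Tariq; Vera is not least since Tariq < Vera; Maya is not least since Bea < Maya; Mina is not least since Dana < Mina; Cara is not least since Vik < Cara; Ben is not least since Bea < Ben; Gia is not least since Ben < Gia.
Only Vik has nothing below it, so Vik is the lowest height.

Vik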